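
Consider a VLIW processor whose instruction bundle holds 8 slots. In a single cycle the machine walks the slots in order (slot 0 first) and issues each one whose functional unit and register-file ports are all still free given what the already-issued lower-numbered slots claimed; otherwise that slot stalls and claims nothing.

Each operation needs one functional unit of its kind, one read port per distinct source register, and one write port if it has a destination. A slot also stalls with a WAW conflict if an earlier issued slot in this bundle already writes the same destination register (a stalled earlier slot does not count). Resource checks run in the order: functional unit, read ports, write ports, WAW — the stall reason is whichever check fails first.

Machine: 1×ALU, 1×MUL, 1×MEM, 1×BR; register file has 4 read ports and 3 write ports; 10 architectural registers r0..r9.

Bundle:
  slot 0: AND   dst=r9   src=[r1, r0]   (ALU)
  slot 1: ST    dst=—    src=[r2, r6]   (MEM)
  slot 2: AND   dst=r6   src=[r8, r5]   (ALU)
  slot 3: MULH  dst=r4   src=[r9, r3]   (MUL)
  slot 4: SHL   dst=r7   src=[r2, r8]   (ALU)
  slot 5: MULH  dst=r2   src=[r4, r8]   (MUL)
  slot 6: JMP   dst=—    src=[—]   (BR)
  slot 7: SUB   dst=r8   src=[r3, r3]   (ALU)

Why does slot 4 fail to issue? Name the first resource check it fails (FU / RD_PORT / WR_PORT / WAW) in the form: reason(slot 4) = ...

reason(slot 4) = FU

[0] ALU needs rd=2 wr=1: ok; after: ALU=0 MUL=1 MEM=1 BR=1, R=2, W=2
[1] MEM needs rd=2 wr=0: ok; after: ALU=0 MUL=1 MEM=0 BR=1, R=0, W=2
[2] ALU needs rd=2 wr=1: FU; after: ALU=0 MUL=1 MEM=0 BR=1, R=0, W=2
[3] MUL needs rd=2 wr=1: RD_PORT; after: ALU=0 MUL=1 MEM=0 BR=1, R=0, W=2
[4] ALU needs rd=2 wr=1: FU; after: ALU=0 MUL=1 MEM=0 BR=1, R=0, W=2
[5] MUL needs rd=2 wr=1: RD_PORT; after: ALU=0 MUL=1 MEM=0 BR=1, R=0, W=2
[6] BR needs rd=0 wr=0: ok; after: ALU=0 MUL=1 MEM=0 BR=0, R=0, W=2
[7] ALU needs rd=1 wr=1: FU; after: ALU=0 MUL=1 MEM=0 BR=0, R=0, W=2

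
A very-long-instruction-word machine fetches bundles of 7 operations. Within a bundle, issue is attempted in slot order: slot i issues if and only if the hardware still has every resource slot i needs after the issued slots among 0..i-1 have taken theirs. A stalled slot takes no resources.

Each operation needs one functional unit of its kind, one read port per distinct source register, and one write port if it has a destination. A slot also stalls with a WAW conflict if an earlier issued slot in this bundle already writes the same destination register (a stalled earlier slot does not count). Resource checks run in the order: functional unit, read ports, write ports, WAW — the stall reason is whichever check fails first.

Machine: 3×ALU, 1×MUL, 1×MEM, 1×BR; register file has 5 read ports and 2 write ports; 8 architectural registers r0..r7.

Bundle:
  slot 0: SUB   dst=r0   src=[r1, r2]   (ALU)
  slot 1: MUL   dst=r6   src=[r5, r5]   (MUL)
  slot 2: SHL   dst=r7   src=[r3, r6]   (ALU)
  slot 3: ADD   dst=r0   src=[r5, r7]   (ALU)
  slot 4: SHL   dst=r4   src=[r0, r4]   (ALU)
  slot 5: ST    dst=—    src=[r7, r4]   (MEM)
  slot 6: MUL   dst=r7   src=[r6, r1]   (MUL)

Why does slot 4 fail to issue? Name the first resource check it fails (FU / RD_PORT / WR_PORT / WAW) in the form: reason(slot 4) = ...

[0] ALU needs rd=2 wr=1: ok; after: ALU=2 MUL=1 MEM=1 BR=1, R=3, W=1
[1] MUL needs rd=1 wr=1: ok; after: ALU=2 MUL=0 MEM=1 BR=1, R=2, W=0
[2] ALU needs rd=2 wr=1: WR_PORT; after: ALU=2 MUL=0 MEM=1 BR=1, R=2, W=0
[3] ALU needs rd=2 wr=1: WR_PORT; after: ALU=2 MUL=0 MEM=1 BR=1, R=2, W=0
[4] ALU needs rd=2 wr=1: WR_PORT; after: ALU=2 MUL=0 MEM=1 BR=1, R=2, W=0
[5] MEM needs rd=2 wr=0: ok; after: ALU=2 MUL=0 MEM=0 BR=1, R=0, W=0
[6] MUL needs rd=2 wr=1: FU; after: ALU=2 MUL=0 MEM=0 BR=1, R=0, W=0

reason(slot 4) = WR_PORT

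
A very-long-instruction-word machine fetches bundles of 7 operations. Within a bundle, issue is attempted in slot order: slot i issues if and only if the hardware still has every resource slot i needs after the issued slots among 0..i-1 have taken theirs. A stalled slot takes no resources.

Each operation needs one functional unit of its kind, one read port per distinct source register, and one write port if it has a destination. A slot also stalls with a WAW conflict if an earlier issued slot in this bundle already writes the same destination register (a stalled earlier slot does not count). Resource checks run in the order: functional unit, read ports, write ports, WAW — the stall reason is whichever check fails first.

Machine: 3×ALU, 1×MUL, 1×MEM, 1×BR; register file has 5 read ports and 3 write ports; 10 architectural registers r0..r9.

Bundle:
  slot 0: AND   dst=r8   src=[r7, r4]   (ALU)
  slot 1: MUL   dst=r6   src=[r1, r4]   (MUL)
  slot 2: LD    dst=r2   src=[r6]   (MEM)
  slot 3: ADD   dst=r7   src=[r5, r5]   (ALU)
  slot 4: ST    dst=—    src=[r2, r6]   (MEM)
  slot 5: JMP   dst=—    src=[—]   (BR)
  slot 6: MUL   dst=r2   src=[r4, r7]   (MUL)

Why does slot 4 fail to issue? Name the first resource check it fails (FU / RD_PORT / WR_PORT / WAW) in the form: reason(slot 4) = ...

  0. ALU→r8 ⇒ go  {2A/1Mu/1Ld/1B | 3r 2w}
  1. MUL→r6 ⇒ go  {2A/0Mu/1Ld/1B | 1r 1w}
  2. MEM→r2 ⇒ go  {2A/0Mu/0Ld/1B | 0r 0w}
  3. ALU→r7 ⇒ no(RD_PORT)  {2A/0Mu/0Ld/1B | 0r 0w}
  4. MEM ⇒ no(FU)  {2A/0Mu/0Ld/1B | 0r 0w}
  5. BR ⇒ go  {2A/0Mu/0Ld/0B | 0r 0w}
  6. MUL→r2 ⇒ no(FU)  {2A/0Mu/0Ld/0B | 0r 0w}

reason(slot 4) = FU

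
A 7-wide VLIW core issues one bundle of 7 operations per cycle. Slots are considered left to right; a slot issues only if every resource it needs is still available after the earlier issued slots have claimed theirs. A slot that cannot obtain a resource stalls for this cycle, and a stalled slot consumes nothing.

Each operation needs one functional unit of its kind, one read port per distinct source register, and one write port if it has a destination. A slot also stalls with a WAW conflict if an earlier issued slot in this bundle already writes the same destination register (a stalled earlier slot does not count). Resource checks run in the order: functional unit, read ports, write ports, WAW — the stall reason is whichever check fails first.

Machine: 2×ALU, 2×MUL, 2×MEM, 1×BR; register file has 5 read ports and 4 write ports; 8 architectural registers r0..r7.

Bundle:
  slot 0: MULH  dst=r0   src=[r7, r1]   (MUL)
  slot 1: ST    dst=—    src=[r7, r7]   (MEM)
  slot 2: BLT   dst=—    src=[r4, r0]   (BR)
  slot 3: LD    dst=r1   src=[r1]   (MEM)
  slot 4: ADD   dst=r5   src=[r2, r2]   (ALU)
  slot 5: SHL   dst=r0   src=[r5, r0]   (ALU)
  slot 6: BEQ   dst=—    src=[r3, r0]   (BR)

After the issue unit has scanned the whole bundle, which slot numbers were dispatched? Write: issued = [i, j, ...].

slot 0 (MUL): ISSUE — free A2,Mu1,Ld2,B1 rp3 wp3
slot 1 (MEM): ISSUE — free A2,Mu1,Ld1,B1 rp2 wp3
slot 2 (BR): ISSUE — free A2,Mu1,Ld1,B0 rp0 wp3
slot 3 (MEM): stall RD_PORT — free A2,Mu1,Ld1,B0 rp0 wp3
slot 4 (ALU): stall RD_PORT — free A2,Mu1,Ld1,B0 rp0 wp3
slot 5 (ALU): stall RD_PORT — free A2,Mu1,Ld1,B0 rp0 wp3
slot 6 (BR): stall FU — free A2,Mu1,Ld1,B0 rp0 wp3

issued = [0, 1, 2]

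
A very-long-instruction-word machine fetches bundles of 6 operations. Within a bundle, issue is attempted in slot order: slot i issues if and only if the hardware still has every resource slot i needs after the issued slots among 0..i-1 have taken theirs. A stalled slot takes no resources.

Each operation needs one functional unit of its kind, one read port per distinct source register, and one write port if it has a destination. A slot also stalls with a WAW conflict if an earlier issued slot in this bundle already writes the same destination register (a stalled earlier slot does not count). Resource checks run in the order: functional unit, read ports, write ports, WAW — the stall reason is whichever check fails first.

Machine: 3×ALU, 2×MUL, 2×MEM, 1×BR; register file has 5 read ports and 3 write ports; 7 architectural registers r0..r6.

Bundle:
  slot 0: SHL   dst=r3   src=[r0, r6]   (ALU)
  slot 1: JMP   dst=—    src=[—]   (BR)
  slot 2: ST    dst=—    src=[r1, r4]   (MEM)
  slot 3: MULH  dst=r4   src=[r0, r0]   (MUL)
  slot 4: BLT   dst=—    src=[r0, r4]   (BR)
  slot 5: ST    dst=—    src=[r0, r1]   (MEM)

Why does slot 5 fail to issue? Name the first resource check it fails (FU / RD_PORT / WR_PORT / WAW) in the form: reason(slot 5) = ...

reason(slot 5) = RD_PORT

[0] ALU needs rd=2 wr=1: ok; after: ALU=2 MUL=2 MEM=2 BR=1, R=3, W=2
[1] BR needs rd=0 wr=0: ok; after: ALU=2 MUL=2 MEM=2 BR=0, R=3, W=2
[2] MEM needs rd=2 wr=0: ok; after: ALU=2 MUL=2 MEM=1 BR=0, R=1, W=2
[3] MUL needs rd=1 wr=1: ok; after: ALU=2 MUL=1 MEM=1 BR=0, R=0, W=1
[4] BR needs rd=2 wr=0: FU; after: ALU=2 MUL=1 MEM=1 BR=0, R=0, W=1
[5] MEM needs rd=2 wr=0: RD_PORT; after: ALU=2 MUL=1 MEM=1 BR=0, R=0, W=1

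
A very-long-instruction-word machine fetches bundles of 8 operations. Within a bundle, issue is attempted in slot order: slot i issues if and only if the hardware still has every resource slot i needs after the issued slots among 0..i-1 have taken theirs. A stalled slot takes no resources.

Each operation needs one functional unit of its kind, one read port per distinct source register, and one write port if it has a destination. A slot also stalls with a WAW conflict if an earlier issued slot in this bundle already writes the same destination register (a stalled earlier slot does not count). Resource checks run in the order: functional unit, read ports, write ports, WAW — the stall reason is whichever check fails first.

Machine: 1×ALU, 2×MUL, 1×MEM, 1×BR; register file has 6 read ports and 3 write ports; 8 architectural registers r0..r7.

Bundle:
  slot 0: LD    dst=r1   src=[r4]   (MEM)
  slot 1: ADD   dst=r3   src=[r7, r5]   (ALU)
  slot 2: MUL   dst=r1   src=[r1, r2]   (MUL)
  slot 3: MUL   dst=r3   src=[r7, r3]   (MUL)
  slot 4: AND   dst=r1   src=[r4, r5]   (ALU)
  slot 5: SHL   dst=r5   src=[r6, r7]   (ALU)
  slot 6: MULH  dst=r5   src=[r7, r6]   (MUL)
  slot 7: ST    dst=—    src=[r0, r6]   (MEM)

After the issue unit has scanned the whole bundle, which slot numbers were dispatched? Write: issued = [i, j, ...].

issued = [0, 1, 6]

  0. MEM→r1 ⇒ go  {1A/2Mu/0Ld/1B | 5r 2w}
  1. ALU→r3 ⇒ go  {0A/2Mu/0Ld/1B | 3r 1w}
  2. MUL→r1 ⇒ no(WAW)  {0A/2Mu/0Ld/1B | 3r 1w}
  3. MUL→r3 ⇒ no(WAW)  {0A/2Mu/0Ld/1B | 3r 1w}
  4. ALU→r1 ⇒ no(FU)  {0A/2Mu/0Ld/1B | 3r 1w}
  5. ALU→r5 ⇒ no(FU)  {0A/2Mu/0Ld/1B | 3r 1w}
  6. MUL→r5 ⇒ go  {0A/1Mu/0Ld/1B | 1r 0w}
  7. MEM ⇒ no(FU)  {0A/1Mu/0Ld/1B | 1r 0w}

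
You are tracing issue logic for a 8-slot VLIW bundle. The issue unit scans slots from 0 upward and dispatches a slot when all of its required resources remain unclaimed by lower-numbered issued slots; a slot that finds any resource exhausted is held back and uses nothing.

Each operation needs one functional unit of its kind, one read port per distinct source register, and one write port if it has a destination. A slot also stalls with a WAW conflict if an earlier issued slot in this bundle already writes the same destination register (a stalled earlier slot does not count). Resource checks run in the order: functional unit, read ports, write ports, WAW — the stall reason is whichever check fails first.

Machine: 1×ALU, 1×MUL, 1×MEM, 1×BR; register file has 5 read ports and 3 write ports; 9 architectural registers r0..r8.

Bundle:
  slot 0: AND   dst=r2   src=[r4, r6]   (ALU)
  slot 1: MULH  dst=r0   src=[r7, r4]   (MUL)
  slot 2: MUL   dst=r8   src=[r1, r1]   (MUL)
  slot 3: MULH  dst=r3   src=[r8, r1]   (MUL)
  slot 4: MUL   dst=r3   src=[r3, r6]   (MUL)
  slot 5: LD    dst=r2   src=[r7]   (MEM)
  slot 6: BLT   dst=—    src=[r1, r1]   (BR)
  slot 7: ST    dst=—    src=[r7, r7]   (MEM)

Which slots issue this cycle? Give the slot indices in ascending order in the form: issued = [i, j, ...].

issued = [0, 1, 6]

(0) want 1×ALU +2rd +1wr — yes → AL0|MU1|ME1|BR1|rd3|wr2
(1) want 1×MUL +2rd +1wr — yes → AL0|MU0|ME1|BR1|rd1|wr1
(2) want 1×MUL +1rd +1wr — FU → AL0|MU0|ME1|BR1|rd1|wr1
(3) want 1×MUL +2rd +1wr — FU → AL0|MU0|ME1|BR1|rd1|wr1
(4) want 1×MUL +2rd +1wr — FU → AL0|MU0|ME1|BR1|rd1|wr1
(5) want 1×MEM +1rd +1wr — WAW → AL0|MU0|ME1|BR1|rd1|wr1
(6) want 1×BR +1rd +0wr — yes → AL0|MU0|ME1|BR0|rd0|wr1
(7) want 1×MEM +1rd +0wr — RD_PORT → AL0|MU0|ME1|BR0|rd0|wr1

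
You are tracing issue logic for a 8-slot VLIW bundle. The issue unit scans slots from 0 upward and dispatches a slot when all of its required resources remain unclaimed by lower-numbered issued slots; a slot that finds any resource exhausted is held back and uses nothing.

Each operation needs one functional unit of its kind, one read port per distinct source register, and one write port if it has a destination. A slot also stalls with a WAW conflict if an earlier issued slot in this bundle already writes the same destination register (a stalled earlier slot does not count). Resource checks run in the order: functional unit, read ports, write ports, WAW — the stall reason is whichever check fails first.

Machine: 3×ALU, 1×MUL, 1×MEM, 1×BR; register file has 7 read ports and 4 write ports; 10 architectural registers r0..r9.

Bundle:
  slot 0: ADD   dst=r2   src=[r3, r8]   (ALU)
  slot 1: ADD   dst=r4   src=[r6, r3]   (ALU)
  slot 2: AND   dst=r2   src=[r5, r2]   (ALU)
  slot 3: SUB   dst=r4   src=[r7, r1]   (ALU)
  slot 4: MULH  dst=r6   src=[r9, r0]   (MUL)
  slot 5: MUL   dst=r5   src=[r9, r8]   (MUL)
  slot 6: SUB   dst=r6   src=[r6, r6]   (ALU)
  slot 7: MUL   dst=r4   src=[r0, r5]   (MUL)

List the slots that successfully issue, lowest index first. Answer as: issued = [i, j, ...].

issued = [0, 1, 4]

slot 0 (ALU): ISSUE — free A2,Mu1,Ld1,B1 rp5 wp3
slot 1 (ALU): ISSUE — free A1,Mu1,Ld1,B1 rp3 wp2
slot 2 (ALU): stall WAW — free A1,Mu1,Ld1,B1 rp3 wp2
slot 3 (ALU): stall WAW — free A1,Mu1,Ld1,B1 rp3 wp2
slot 4 (MUL): ISSUE — free A1,Mu0,Ld1,B1 rp1 wp1
slot 5 (MUL): stall FU — free A1,Mu0,Ld1,B1 rp1 wp1
slot 6 (ALU): stall WAW — free A1,Mu0,Ld1,B1 rp1 wp1
slot 7 (MUL): stall FU — free A1,Mu0,Ld1,B1 rp1 wp1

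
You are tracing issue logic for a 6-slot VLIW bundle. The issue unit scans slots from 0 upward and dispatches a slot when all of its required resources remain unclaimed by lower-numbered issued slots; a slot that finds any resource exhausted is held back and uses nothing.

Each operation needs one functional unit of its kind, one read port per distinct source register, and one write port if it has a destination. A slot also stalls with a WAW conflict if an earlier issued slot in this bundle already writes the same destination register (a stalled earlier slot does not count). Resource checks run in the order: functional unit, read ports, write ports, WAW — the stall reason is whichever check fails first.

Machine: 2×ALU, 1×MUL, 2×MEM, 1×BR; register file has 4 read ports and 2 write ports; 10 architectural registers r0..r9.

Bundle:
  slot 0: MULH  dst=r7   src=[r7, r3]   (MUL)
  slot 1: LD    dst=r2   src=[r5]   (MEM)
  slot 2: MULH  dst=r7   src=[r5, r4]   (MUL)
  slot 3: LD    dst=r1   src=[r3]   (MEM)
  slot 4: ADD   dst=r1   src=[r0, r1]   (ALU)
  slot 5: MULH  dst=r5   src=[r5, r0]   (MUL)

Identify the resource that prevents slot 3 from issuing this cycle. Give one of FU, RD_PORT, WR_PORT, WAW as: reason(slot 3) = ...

(0) want 1×MUL +2rd +1wr — yes → AL2|MU0|ME2|BR1|rd2|wr1
(1) want 1×MEM +1rd +1wr — yes → AL2|MU0|ME1|BR1|rd1|wr0
(2) want 1×MUL +2rd +1wr — FU → AL2|MU0|ME1|BR1|rd1|wr0
(3) want 1×MEM +1rd +1wr — WR_PORT → AL2|MU0|ME1|BR1|rd1|wr0
(4) want 1×ALU +2rd +1wr — RD_PORT → AL2|MU0|ME1|BR1|rd1|wr0
(5) want 1×MUL +2rd +1wr — FU → AL2|MU0|ME1|BR1|rd1|wr0

reason(slot 3) = WR_PORT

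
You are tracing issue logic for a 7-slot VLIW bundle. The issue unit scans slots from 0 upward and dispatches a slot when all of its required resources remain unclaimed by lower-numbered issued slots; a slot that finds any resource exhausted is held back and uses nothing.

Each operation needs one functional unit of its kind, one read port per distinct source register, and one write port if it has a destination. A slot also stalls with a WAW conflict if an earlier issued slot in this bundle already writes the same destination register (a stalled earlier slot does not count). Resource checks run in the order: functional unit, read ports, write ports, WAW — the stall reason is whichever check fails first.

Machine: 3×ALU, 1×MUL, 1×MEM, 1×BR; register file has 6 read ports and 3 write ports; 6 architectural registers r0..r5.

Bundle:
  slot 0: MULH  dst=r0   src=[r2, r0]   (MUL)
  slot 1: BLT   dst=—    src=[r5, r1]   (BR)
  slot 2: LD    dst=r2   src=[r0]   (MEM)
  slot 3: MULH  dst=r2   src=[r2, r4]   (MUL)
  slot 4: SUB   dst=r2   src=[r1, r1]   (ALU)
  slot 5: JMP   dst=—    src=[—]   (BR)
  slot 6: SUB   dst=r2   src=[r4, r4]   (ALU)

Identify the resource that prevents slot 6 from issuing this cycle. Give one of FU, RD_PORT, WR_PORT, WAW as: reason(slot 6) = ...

slot 0 (MUL): ISSUE — free A3,Mu0,Ld1,B1 rp4 wp2
slot 1 (BR): ISSUE — free A3,Mu0,Ld1,B0 rp2 wp2
slot 2 (MEM): ISSUE — free A3,Mu0,Ld0,B0 rp1 wp1
slot 3 (MUL): stall FU — free A3,Mu0,Ld0,B0 rp1 wp1
slot 4 (ALU): stall WAW — free A3,Mu0,Ld0,B0 rp1 wp1
slot 5 (BR): stall FU — free A3,Mu0,Ld0,B0 rp1 wp1
slot 6 (ALU): stall WAW — free A3,Mu0,Ld0,B0 rp1 wp1

reason(slot 6) = WAW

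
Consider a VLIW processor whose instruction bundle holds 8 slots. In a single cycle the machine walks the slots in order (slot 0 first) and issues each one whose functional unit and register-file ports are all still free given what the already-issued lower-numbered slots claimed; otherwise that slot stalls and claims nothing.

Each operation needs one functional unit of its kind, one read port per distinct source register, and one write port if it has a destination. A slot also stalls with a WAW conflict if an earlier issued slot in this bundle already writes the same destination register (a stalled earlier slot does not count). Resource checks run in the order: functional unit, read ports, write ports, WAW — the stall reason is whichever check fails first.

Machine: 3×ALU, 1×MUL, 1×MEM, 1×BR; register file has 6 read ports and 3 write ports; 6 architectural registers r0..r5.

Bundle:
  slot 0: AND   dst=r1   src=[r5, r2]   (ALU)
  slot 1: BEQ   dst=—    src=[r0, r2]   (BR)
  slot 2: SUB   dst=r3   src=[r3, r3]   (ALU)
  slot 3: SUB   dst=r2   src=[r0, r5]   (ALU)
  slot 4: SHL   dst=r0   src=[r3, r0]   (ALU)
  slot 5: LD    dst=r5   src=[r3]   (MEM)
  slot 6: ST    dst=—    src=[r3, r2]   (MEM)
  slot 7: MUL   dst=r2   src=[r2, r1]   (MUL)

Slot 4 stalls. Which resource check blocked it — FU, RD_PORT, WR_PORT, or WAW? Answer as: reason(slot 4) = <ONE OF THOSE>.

(0) want 1×ALU +2rd +1wr — yes → AL2|MU1|ME1|BR1|rd4|wr2
(1) want 1×BR +2rd +0wr — yes → AL2|MU1|ME1|BR0|rd2|wr2
(2) want 1×ALU +1rd +1wr — yes → AL1|MU1|ME1|BR0|rd1|wr1
(3) want 1×ALU +2rd +1wr — RD_PORT → AL1|MU1|ME1|BR0|rd1|wr1
(4) want 1×ALU +2rd +1wr — RD_PORT → AL1|MU1|ME1|BR0|rd1|wr1
(5) want 1×MEM +1rd +1wr — yes → AL1|MU1|ME0|BR0|rd0|wr0
(6) want 1×MEM +2rd +0wr — FU → AL1|MU1|ME0|BR0|rd0|wr0
(7) want 1×MUL +2rd +1wr — RD_PORT → AL1|MU1|ME0|BR0|rd0|wr0

reason(slot 4) = RD_PORT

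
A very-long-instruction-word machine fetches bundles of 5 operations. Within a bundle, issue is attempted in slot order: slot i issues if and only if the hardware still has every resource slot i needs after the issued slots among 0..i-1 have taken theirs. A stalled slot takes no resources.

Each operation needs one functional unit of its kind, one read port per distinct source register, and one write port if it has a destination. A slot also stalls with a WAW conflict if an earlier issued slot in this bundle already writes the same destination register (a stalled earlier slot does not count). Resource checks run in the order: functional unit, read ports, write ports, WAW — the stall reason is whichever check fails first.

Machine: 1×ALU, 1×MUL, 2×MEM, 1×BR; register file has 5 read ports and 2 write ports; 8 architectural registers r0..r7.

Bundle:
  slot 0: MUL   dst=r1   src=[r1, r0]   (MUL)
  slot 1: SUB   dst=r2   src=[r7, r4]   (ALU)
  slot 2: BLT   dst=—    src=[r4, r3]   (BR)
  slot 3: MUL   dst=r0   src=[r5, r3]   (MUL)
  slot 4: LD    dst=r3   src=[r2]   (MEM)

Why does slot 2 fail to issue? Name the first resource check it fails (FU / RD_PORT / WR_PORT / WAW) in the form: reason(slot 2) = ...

(0) want 1×MUL +2rd +1wr — yes → AL1|MU0|ME2|BR1|rd3|wr1
(1) want 1×ALU +2rd +1wr — yes → AL0|MU0|ME2|BR1|rd1|wr0
(2) want 1×BR +2rd +0wr — RD_PORT → AL0|MU0|ME2|BR1|rd1|wr0
(3) want 1×MUL +2rd +1wr — FU → AL0|MU0|ME2|BR1|rd1|wr0
(4) want 1×MEM +1rd +1wr — WR_PORT → AL0|MU0|ME2|BR1|rd1|wr0

reason(slot 2) = RD_PORT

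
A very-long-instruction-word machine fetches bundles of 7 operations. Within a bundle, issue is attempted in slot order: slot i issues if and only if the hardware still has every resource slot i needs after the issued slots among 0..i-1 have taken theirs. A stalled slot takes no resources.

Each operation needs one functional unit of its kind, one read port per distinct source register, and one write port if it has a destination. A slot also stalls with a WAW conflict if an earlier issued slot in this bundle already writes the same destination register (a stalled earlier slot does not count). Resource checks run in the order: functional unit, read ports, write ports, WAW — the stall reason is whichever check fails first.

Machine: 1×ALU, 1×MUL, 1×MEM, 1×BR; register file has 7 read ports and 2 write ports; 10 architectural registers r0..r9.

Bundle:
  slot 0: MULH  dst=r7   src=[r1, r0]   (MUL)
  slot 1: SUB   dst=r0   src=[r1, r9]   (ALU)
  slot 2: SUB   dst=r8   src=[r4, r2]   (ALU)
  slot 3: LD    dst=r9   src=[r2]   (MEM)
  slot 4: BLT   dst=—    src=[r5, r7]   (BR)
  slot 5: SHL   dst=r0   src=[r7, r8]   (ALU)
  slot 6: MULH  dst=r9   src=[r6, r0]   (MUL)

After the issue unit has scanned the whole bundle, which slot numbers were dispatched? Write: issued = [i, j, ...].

  0. MUL→r7 ⇒ go  {1A/0Mu/1Ld/1B | 5r 1w}
  1. ALU→r0 ⇒ go  {0A/0Mu/1Ld/1B | 3r 0w}
  2. ALU→r8 ⇒ no(FU)  {0A/0Mu/1Ld/1B | 3r 0w}
  3. MEM→r9 ⇒ no(WR_PORT)  {0A/0Mu/1Ld/1B | 3r 0w}
  4. BR ⇒ go  {0A/0Mu/1Ld/0B | 1r 0w}
  5. ALU→r0 ⇒ no(FU)  {0A/0Mu/1Ld/0B | 1r 0w}
  6. MUL→r9 ⇒ no(FU)  {0A/0Mu/1Ld/0B | 1r 0w}

issued = [0, 1, 4]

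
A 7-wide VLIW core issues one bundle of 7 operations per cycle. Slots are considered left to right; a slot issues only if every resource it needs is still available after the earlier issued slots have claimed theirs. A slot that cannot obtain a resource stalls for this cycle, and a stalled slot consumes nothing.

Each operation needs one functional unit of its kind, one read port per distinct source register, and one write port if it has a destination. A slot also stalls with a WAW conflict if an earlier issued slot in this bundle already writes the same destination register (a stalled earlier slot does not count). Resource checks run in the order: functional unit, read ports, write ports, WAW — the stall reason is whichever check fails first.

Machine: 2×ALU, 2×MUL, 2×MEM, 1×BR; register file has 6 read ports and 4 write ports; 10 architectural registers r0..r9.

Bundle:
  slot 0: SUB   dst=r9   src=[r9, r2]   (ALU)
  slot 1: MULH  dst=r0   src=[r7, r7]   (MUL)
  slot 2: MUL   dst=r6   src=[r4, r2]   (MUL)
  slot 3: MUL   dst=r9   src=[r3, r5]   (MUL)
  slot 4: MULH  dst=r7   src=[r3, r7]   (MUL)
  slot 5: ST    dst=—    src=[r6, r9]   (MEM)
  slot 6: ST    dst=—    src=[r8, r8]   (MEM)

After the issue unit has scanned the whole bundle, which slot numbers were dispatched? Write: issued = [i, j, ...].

issued = [0, 1, 2, 6]

#0 ALU src=r9,r2 dispatched  <A:1 Mu:2 Ld:2 B:1 rd:4 wr:3>
#1 MUL src=r7,r7 dispatched  <A:1 Mu:1 Ld:2 B:1 rd:3 wr:2>
#2 MUL src=r4,r2 dispatched  <A:1 Mu:0 Ld:2 B:1 rd:1 wr:1>
#3 MUL src=r3,r5 held:FU  <A:1 Mu:0 Ld:2 B:1 rd:1 wr:1>
#4 MUL src=r3,r7 held:FU  <A:1 Mu:0 Ld:2 B:1 rd:1 wr:1>
#5 MEM src=r6,r9 held:RD_PORT  <A:1 Mu:0 Ld:2 B:1 rd:1 wr:1>
#6 MEM src=r8,r8 dispatched  <A:1 Mu:0 Ld:1 B:1 rd:0 wr:1>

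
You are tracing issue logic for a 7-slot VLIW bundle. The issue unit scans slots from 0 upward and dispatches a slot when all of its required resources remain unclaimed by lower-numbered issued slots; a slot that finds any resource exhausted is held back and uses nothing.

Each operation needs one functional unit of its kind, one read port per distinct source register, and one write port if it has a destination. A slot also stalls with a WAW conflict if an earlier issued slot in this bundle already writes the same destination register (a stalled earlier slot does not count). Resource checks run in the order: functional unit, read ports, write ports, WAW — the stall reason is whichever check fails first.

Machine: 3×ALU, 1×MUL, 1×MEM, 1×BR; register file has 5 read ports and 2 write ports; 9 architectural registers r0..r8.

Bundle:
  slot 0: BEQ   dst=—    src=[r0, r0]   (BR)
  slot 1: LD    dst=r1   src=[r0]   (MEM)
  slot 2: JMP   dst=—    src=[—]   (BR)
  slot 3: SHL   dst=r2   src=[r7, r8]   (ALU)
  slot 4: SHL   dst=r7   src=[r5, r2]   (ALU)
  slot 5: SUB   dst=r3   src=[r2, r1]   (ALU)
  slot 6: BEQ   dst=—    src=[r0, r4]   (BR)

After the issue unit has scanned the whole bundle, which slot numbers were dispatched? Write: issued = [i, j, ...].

issued = [0, 1, 3]

#0 BR src=r0,r0 dispatched  <A:3 Mu:1 Ld:1 B:0 rd:4 wr:2>
#1 MEM src=r0 dispatched  <A:3 Mu:1 Ld:0 B:0 rd:3 wr:1>
#2 BR src=- held:FU  <A:3 Mu:1 Ld:0 B:0 rd:3 wr:1>
#3 ALU src=r7,r8 dispatched  <A:2 Mu:1 Ld:0 B:0 rd:1 wr:0>
#4 ALU src=r5,r2 held:RD_PORT  <A:2 Mu:1 Ld:0 B:0 rd:1 wr:0>
#5 ALU src=r2,r1 held:RD_PORT  <A:2 Mu:1 Ld:0 B:0 rd:1 wr:0>
#6 BR src=r0,r4 held:FU  <A:2 Mu:1 Ld:0 B:0 rd:1 wr:0>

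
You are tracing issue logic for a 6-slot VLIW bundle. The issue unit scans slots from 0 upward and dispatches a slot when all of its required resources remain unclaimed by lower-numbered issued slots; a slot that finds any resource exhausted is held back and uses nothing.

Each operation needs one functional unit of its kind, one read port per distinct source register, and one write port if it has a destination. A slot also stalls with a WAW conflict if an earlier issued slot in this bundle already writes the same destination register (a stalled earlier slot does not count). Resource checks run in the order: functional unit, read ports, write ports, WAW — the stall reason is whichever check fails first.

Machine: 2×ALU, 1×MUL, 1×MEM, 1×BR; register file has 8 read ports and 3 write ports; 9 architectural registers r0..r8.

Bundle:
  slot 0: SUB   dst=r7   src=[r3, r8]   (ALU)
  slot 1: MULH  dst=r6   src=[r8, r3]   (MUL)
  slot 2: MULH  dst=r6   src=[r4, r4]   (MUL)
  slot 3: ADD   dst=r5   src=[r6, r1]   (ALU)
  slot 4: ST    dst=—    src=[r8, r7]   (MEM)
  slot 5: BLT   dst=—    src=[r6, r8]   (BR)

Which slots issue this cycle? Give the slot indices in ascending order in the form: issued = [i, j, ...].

#0 ALU src=r3,r8 dispatched  <A:1 Mu:1 Ld:1 B:1 rd:6 wr:2>
#1 MUL src=r8,r3 dispatched  <A:1 Mu:0 Ld:1 B:1 rd:4 wr:1>
#2 MUL src=r4,r4 held:FU  <A:1 Mu:0 Ld:1 B:1 rd:4 wr:1>
#3 ALU src=r6,r1 dispatched  <A:0 Mu:0 Ld:1 B:1 rd:2 wr:0>
#4 MEM src=r8,r7 dispatched  <A:0 Mu:0 Ld:0 B:1 rd:0 wr:0>
#5 BR src=r6,r8 held:RD_PORT  <A:0 Mu:0 Ld:0 B:1 rd:0 wr:0>

issued = [0, 1, 3, 4]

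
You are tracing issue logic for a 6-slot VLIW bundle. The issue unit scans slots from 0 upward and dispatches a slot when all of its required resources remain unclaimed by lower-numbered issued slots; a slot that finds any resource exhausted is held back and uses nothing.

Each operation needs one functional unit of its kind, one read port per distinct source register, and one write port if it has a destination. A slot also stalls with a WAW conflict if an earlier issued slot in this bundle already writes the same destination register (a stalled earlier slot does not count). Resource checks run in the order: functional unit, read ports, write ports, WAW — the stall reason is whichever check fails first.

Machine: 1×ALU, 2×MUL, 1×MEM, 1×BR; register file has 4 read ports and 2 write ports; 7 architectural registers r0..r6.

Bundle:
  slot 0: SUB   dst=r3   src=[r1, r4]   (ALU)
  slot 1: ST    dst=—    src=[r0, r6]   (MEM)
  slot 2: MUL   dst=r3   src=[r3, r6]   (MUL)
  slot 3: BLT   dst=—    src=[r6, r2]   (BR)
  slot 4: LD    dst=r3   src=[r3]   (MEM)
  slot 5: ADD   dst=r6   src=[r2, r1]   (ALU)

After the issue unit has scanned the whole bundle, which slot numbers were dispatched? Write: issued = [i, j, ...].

issued = [0, 1]

[0] ALU needs rd=2 wr=1: ok; after: ALU=0 MUL=2 MEM=1 BR=1, R=2, W=1
[1] MEM needs rd=2 wr=0: ok; after: ALU=0 MUL=2 MEM=0 BR=1, R=0, W=1
[2] MUL needs rd=2 wr=1: RD_PORT; after: ALU=0 MUL=2 MEM=0 BR=1, R=0, W=1
[3] BR needs rd=2 wr=0: RD_PORT; after: ALU=0 MUL=2 MEM=0 BR=1, R=0, W=1
[4] MEM needs rd=1 wr=1: FU; after: ALU=0 MUL=2 MEM=0 BR=1, R=0, W=1
[5] ALU needs rd=2 wr=1: FU; after: ALU=0 MUL=2 MEM=0 BR=1, R=0, W=1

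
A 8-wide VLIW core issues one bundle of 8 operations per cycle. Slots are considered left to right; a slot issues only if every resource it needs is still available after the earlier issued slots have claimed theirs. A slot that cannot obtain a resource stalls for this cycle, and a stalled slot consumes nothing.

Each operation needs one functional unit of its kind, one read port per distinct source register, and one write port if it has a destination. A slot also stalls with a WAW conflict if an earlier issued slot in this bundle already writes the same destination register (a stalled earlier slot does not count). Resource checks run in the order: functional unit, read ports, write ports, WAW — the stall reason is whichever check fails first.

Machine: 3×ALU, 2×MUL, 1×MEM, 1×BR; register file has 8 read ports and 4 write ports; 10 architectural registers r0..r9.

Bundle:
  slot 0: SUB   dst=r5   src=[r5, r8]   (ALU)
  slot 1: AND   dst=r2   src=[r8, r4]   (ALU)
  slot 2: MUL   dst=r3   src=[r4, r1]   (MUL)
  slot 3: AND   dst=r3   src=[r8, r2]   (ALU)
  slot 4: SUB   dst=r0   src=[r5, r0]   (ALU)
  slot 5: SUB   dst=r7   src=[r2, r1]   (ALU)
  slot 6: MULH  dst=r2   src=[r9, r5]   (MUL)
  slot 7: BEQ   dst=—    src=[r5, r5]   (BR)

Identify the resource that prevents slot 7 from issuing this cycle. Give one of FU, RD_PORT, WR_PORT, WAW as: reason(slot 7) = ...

reason(slot 7) = RD_PORT

[0] ALU needs rd=2 wr=1: ok; after: ALU=2 MUL=2 MEM=1 BR=1, R=6, W=3
[1] ALU needs rd=2 wr=1: ok; after: ALU=1 MUL=2 MEM=1 BR=1, R=4, W=2
[2] MUL needs rd=2 wr=1: ok; after: ALU=1 MUL=1 MEM=1 BR=1, R=2, W=1
[3] ALU needs rd=2 wr=1: WAW; after: ALU=1 MUL=1 MEM=1 BR=1, R=2, W=1
[4] ALU needs rd=2 wr=1: ok; after: ALU=0 MUL=1 MEM=1 BR=1, R=0, W=0
[5] ALU needs rd=2 wr=1: FU; after: ALU=0 MUL=1 MEM=1 BR=1, R=0, W=0
[6] MUL needs rd=2 wr=1: RD_PORT; after: ALU=0 MUL=1 MEM=1 BR=1, R=0, W=0
[7] BR needs rd=1 wr=0: RD_PORT; after: ALU=0 MUL=1 MEM=1 BR=1, R=0, W=0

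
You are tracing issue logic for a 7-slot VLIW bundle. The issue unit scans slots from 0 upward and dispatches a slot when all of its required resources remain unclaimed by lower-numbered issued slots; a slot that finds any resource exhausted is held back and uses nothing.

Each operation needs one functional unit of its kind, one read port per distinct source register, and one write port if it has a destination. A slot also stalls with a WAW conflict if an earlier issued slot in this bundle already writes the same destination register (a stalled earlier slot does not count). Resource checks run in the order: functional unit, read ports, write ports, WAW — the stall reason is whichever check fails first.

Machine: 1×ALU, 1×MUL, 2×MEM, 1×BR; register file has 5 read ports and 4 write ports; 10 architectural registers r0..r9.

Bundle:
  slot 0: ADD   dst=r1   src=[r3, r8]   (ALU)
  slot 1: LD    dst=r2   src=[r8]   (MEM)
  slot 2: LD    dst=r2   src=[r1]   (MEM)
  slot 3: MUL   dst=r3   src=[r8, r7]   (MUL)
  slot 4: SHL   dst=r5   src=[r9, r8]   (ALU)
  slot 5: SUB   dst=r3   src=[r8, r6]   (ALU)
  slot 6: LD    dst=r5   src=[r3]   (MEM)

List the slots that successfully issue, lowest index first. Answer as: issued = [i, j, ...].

issued = [0, 1, 3]

#0 ALU src=r3,r8 dispatched  <A:0 Mu:1 Ld:2 B:1 rd:3 wr:3>
#1 MEM src=r8 dispatched  <A:0 Mu:1 Ld:1 B:1 rd:2 wr:2>
#2 MEM src=r1 held:WAW  <A:0 Mu:1 Ld:1 B:1 rd:2 wr:2>
#3 MUL src=r8,r7 dispatched  <A:0 Mu:0 Ld:1 B:1 rd:0 wr:1>
#4 ALU src=r9,r8 held:FU  <A:0 Mu:0 Ld:1 B:1 rd:0 wr:1>
#5 ALU src=r8,r6 held:FU  <A:0 Mu:0 Ld:1 B:1 rd:0 wr:1>
#6 MEM src=r3 held:RD_PORT  <A:0 Mu:0 Ld:1 B:1 rd:0 wr:1>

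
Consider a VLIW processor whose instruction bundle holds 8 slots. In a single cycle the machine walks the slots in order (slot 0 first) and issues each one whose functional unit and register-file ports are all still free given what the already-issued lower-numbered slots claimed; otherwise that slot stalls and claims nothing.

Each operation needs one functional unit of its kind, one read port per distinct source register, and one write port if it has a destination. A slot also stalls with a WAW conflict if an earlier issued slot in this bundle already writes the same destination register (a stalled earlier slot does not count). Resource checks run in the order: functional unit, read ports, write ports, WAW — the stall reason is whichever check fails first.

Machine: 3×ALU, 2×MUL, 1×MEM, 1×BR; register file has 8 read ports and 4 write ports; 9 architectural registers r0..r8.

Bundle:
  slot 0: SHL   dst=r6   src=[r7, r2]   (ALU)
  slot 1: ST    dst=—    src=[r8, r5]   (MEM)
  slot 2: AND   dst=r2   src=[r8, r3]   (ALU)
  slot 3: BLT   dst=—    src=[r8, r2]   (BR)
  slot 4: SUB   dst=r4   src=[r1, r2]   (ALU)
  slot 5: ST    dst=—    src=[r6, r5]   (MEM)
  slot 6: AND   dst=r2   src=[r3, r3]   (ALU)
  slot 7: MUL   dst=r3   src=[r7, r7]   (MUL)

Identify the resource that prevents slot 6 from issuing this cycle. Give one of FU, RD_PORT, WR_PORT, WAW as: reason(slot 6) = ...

#0 ALU src=r7,r2 dispatched  <A:2 Mu:2 Ld:1 B:1 rd:6 wr:3>
#1 MEM src=r8,r5 dispatched  <A:2 Mu:2 Ld:0 B:1 rd:4 wr:3>
#2 ALU src=r8,r3 dispatched  <A:1 Mu:2 Ld:0 B:1 rd:2 wr:2>
#3 BR src=r8,r2 dispatched  <A:1 Mu:2 Ld:0 B:0 rd:0 wr:2>
#4 ALU src=r1,r2 held:RD_PORT  <A:1 Mu:2 Ld:0 B:0 rd:0 wr:2>
#5 MEM src=r6,r5 held:FU  <A:1 Mu:2 Ld:0 B:0 rd:0 wr:2>
#6 ALU src=r3,r3 held:RD_PORT  <A:1 Mu:2 Ld:0 B:0 rd:0 wr:2>
#7 MUL src=r7,r7 held:RD_PORT  <A:1 Mu:2 Ld:0 B:0 rd:0 wr:2>

reason(slot 6) = RD_PORT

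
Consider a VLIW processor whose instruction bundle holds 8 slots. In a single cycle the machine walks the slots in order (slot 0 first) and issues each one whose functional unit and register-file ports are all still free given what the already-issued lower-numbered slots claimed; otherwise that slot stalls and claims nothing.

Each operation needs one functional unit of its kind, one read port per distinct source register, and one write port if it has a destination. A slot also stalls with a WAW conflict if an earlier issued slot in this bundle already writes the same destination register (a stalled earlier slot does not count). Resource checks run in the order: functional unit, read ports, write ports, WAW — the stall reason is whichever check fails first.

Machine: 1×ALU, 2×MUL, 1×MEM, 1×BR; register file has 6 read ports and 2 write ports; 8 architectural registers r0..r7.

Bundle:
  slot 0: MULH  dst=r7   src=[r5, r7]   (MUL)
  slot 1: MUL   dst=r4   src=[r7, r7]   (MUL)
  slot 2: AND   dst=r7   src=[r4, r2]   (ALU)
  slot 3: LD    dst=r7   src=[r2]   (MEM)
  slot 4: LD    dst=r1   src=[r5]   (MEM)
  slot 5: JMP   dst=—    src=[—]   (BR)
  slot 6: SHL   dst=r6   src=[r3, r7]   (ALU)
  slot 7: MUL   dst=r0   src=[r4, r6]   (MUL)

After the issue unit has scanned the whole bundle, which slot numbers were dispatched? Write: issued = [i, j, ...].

issued = [0, 1, 5]

slot 0 (MUL): ISSUE — free A1,Mu1,Ld1,B1 rp4 wp1
slot 1 (MUL): ISSUE — free A1,Mu0,Ld1,B1 rp3 wp0
slot 2 (ALU): stall WR_PORT — free A1,Mu0,Ld1,B1 rp3 wp0
slot 3 (MEM): stall WR_PORT — free A1,Mu0,Ld1,B1 rp3 wp0
slot 4 (MEM): stall WR_PORT — free A1,Mu0,Ld1,B1 rp3 wp0
slot 5 (BR): ISSUE — free A1,Mu0,Ld1,B0 rp3 wp0
slot 6 (ALU): stall WR_PORT — free A1,Mu0,Ld1,B0 rp3 wp0
slot 7 (MUL): stall FU — free A1,Mu0,Ld1,B0 rp3 wp0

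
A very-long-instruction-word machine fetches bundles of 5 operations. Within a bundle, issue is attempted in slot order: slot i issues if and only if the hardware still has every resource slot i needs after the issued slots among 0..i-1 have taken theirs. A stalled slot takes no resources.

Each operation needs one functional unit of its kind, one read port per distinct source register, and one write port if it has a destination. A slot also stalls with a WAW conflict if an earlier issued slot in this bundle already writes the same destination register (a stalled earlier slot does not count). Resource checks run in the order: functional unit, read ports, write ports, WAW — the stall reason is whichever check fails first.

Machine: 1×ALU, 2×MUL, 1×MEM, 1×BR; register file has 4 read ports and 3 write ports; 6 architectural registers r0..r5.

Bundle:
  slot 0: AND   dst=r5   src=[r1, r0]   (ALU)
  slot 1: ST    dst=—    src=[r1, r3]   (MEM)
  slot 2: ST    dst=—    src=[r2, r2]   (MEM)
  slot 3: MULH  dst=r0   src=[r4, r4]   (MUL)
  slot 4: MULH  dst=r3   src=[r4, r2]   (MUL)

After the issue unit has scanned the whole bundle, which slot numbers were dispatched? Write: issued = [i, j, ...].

issued = [0, 1]

slot 0 (ALU): ISSUE — free A0,Mu2,Ld1,B1 rp2 wp2
slot 1 (MEM): ISSUE — free A0,Mu2,Ld0,B1 rp0 wp2
slot 2 (MEM): stall FU — free A0,Mu2,Ld0,B1 rp0 wp2
slot 3 (MUL): stall RD_PORT — free A0,Mu2,Ld0,B1 rp0 wp2
slot 4 (MUL): stall RD_PORT — free A0,Mu2,Ld0,B1 rp0 wp2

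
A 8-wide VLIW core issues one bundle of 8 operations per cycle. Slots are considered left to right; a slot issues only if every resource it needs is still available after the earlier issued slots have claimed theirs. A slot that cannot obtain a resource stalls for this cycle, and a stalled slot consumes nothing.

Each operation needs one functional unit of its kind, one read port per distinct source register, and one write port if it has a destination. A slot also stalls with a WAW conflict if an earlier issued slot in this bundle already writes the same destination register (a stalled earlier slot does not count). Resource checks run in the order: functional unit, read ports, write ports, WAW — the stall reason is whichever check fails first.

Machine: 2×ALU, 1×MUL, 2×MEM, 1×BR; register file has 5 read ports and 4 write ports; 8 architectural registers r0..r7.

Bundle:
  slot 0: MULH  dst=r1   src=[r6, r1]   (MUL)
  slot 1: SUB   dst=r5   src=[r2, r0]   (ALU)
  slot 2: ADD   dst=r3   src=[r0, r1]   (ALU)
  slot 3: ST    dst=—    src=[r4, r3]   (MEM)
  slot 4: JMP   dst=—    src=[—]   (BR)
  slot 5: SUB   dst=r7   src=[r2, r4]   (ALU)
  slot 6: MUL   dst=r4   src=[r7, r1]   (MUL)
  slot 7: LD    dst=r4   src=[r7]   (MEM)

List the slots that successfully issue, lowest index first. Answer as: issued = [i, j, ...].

  0. MUL→r1 ⇒ go  {2A/0Mu/2Ld/1B | 3r 3w}
  1. ALU→r5 ⇒ go  {1A/0Mu/2Ld/1B | 1r 2w}
  2. ALU→r3 ⇒ no(RD_PORT)  {1A/0Mu/2Ld/1B | 1r 2w}
  3. MEM ⇒ no(RD_PORT)  {1A/0Mu/2Ld/1B | 1r 2w}
  4. BR ⇒ go  {1A/0Mu/2Ld/0B | 1r 2w}
  5. ALU→r7 ⇒ no(RD_PORT)  {1A/0Mu/2Ld/0B | 1r 2w}
  6. MUL→r4 ⇒ no(FU)  {1A/0Mu/2Ld/0B | 1r 2w}
  7. MEM→r4 ⇒ go  {1A/0Mu/1Ld/0B | 0r 1w}

issued = [0, 1, 4, 7]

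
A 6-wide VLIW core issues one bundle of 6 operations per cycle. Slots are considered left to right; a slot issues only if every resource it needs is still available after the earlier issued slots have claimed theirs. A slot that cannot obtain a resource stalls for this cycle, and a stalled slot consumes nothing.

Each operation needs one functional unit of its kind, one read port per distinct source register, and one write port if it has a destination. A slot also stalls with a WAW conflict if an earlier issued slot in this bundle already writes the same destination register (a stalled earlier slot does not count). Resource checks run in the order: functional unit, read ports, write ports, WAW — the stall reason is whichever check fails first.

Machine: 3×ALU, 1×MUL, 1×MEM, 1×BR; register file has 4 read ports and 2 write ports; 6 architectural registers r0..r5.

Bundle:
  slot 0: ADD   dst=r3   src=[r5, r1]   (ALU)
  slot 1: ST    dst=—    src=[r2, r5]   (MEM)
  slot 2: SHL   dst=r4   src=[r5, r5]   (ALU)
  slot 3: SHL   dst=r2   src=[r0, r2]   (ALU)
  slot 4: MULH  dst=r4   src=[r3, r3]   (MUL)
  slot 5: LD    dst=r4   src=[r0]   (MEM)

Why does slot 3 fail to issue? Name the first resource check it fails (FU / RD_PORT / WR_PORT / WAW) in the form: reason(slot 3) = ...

[0] ALU needs rd=2 wr=1: ok; after: ALU=2 MUL=1 MEM=1 BR=1, R=2, W=1
[1] MEM needs rd=2 wr=0: ok; after: ALU=2 MUL=1 MEM=0 BR=1, R=0, W=1
[2] ALU needs rd=1 wr=1: RD_PORT; after: ALU=2 MUL=1 MEM=0 BR=1, R=0, W=1
[3] ALU needs rd=2 wr=1: RD_PORT; after: ALU=2 MUL=1 MEM=0 BR=1, R=0, W=1
[4] MUL needs rd=1 wr=1: RD_PORT; after: ALU=2 MUL=1 MEM=0 BR=1, R=0, W=1
[5] MEM needs rd=1 wr=1: FU; after: ALU=2 MUL=1 MEM=0 BR=1, R=0, W=1

reason(slot 3) = RD_PORT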